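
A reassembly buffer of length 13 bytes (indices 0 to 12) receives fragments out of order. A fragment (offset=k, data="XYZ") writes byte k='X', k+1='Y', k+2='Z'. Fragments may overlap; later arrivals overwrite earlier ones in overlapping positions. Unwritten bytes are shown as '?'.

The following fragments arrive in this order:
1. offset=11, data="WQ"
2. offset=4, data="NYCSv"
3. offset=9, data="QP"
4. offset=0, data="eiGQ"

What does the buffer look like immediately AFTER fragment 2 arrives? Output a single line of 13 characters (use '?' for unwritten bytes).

Answer: ????NYCSv??WQ

Derivation:
Fragment 1: offset=11 data="WQ" -> buffer=???????????WQ
Fragment 2: offset=4 data="NYCSv" -> buffer=????NYCSv??WQ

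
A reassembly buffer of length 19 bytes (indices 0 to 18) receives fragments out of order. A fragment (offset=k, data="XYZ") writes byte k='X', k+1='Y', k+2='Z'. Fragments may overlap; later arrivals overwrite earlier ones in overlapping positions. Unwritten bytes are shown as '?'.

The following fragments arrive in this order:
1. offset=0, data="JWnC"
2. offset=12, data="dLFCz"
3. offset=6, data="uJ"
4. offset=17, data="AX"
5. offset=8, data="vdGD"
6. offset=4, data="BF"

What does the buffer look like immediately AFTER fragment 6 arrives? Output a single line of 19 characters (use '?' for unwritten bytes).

Fragment 1: offset=0 data="JWnC" -> buffer=JWnC???????????????
Fragment 2: offset=12 data="dLFCz" -> buffer=JWnC????????dLFCz??
Fragment 3: offset=6 data="uJ" -> buffer=JWnC??uJ????dLFCz??
Fragment 4: offset=17 data="AX" -> buffer=JWnC??uJ????dLFCzAX
Fragment 5: offset=8 data="vdGD" -> buffer=JWnC??uJvdGDdLFCzAX
Fragment 6: offset=4 data="BF" -> buffer=JWnCBFuJvdGDdLFCzAX

Answer: JWnCBFuJvdGDdLFCzAX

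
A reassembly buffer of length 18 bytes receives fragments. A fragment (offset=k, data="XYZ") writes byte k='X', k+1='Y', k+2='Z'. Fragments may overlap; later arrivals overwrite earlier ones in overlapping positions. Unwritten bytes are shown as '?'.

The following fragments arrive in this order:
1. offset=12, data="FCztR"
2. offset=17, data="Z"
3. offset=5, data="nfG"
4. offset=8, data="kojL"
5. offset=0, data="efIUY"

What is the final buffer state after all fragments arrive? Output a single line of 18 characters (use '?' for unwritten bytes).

Fragment 1: offset=12 data="FCztR" -> buffer=????????????FCztR?
Fragment 2: offset=17 data="Z" -> buffer=????????????FCztRZ
Fragment 3: offset=5 data="nfG" -> buffer=?????nfG????FCztRZ
Fragment 4: offset=8 data="kojL" -> buffer=?????nfGkojLFCztRZ
Fragment 5: offset=0 data="efIUY" -> buffer=efIUYnfGkojLFCztRZ

Answer: efIUYnfGkojLFCztRZ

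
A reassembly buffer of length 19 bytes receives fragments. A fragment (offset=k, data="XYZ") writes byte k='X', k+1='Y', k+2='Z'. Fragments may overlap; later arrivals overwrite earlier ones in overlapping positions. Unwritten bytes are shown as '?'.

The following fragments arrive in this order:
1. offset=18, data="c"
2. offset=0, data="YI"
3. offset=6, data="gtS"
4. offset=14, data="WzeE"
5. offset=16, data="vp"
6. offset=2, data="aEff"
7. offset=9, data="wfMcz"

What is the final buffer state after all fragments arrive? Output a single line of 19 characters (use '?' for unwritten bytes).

Fragment 1: offset=18 data="c" -> buffer=??????????????????c
Fragment 2: offset=0 data="YI" -> buffer=YI????????????????c
Fragment 3: offset=6 data="gtS" -> buffer=YI????gtS?????????c
Fragment 4: offset=14 data="WzeE" -> buffer=YI????gtS?????WzeEc
Fragment 5: offset=16 data="vp" -> buffer=YI????gtS?????Wzvpc
Fragment 6: offset=2 data="aEff" -> buffer=YIaEffgtS?????Wzvpc
Fragment 7: offset=9 data="wfMcz" -> buffer=YIaEffgtSwfMczWzvpc

Answer: YIaEffgtSwfMczWzvpc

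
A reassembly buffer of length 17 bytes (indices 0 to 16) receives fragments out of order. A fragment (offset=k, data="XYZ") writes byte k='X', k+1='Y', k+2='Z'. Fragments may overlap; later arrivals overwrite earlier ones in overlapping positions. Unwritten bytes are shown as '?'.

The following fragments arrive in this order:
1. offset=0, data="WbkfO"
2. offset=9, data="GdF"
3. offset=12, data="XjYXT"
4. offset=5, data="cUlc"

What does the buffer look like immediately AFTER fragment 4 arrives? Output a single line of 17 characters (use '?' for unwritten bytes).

Answer: WbkfOcUlcGdFXjYXT

Derivation:
Fragment 1: offset=0 data="WbkfO" -> buffer=WbkfO????????????
Fragment 2: offset=9 data="GdF" -> buffer=WbkfO????GdF?????
Fragment 3: offset=12 data="XjYXT" -> buffer=WbkfO????GdFXjYXT
Fragment 4: offset=5 data="cUlc" -> buffer=WbkfOcUlcGdFXjYXT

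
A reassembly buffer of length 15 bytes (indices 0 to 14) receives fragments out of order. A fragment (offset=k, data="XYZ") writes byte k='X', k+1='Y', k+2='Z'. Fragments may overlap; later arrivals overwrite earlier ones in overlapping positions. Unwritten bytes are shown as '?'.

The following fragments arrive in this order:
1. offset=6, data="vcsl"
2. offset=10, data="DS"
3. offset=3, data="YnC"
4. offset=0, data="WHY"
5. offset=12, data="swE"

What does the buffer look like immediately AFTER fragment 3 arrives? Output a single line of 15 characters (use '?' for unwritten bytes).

Answer: ???YnCvcslDS???

Derivation:
Fragment 1: offset=6 data="vcsl" -> buffer=??????vcsl?????
Fragment 2: offset=10 data="DS" -> buffer=??????vcslDS???
Fragment 3: offset=3 data="YnC" -> buffer=???YnCvcslDS???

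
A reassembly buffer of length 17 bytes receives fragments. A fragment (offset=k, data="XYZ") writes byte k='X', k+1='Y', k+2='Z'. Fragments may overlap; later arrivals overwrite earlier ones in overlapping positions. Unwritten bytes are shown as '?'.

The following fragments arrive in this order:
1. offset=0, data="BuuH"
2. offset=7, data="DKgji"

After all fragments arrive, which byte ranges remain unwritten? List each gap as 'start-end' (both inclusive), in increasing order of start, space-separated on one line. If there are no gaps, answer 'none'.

Fragment 1: offset=0 len=4
Fragment 2: offset=7 len=5
Gaps: 4-6 12-16

Answer: 4-6 12-16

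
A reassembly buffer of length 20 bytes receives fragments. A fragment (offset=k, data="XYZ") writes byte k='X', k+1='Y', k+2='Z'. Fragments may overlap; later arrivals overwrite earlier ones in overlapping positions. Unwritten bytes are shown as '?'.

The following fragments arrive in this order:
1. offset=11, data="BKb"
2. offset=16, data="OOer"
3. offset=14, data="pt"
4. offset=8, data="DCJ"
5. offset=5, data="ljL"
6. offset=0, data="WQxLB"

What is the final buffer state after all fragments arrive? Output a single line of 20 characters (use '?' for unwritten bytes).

Fragment 1: offset=11 data="BKb" -> buffer=???????????BKb??????
Fragment 2: offset=16 data="OOer" -> buffer=???????????BKb??OOer
Fragment 3: offset=14 data="pt" -> buffer=???????????BKbptOOer
Fragment 4: offset=8 data="DCJ" -> buffer=????????DCJBKbptOOer
Fragment 5: offset=5 data="ljL" -> buffer=?????ljLDCJBKbptOOer
Fragment 6: offset=0 data="WQxLB" -> buffer=WQxLBljLDCJBKbptOOer

Answer: WQxLBljLDCJBKbptOOer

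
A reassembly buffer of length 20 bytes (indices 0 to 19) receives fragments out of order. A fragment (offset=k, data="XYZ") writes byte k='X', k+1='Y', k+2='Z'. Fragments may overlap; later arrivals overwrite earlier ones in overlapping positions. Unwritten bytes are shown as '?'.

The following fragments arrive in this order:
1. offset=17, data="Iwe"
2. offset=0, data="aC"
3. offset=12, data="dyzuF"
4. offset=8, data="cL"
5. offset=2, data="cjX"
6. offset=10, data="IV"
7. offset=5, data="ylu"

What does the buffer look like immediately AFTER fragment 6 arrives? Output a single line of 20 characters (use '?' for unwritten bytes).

Fragment 1: offset=17 data="Iwe" -> buffer=?????????????????Iwe
Fragment 2: offset=0 data="aC" -> buffer=aC???????????????Iwe
Fragment 3: offset=12 data="dyzuF" -> buffer=aC??????????dyzuFIwe
Fragment 4: offset=8 data="cL" -> buffer=aC??????cL??dyzuFIwe
Fragment 5: offset=2 data="cjX" -> buffer=aCcjX???cL??dyzuFIwe
Fragment 6: offset=10 data="IV" -> buffer=aCcjX???cLIVdyzuFIwe

Answer: aCcjX???cLIVdyzuFIwe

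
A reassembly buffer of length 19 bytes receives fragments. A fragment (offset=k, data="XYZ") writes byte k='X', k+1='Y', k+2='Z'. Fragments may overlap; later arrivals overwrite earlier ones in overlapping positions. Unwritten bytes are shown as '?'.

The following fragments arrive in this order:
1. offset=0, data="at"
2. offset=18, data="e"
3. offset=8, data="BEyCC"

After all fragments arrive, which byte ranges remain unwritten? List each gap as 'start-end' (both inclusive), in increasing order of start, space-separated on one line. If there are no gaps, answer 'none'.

Answer: 2-7 13-17

Derivation:
Fragment 1: offset=0 len=2
Fragment 2: offset=18 len=1
Fragment 3: offset=8 len=5
Gaps: 2-7 13-17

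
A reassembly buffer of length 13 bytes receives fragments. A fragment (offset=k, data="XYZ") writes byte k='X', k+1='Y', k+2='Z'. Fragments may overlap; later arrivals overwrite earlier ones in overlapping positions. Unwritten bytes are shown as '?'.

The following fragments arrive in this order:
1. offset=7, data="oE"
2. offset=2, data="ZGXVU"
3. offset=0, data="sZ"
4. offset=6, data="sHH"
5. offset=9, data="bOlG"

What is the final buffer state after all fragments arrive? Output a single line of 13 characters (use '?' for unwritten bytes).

Answer: sZZGXVsHHbOlG

Derivation:
Fragment 1: offset=7 data="oE" -> buffer=???????oE????
Fragment 2: offset=2 data="ZGXVU" -> buffer=??ZGXVUoE????
Fragment 3: offset=0 data="sZ" -> buffer=sZZGXVUoE????
Fragment 4: offset=6 data="sHH" -> buffer=sZZGXVsHH????
Fragment 5: offset=9 data="bOlG" -> buffer=sZZGXVsHHbOlG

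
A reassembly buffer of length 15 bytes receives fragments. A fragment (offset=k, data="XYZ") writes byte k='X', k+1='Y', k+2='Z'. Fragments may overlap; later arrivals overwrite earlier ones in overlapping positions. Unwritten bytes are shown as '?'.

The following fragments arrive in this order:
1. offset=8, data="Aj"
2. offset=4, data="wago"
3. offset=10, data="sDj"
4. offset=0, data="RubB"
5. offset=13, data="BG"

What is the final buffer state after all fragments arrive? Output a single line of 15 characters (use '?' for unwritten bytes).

Answer: RubBwagoAjsDjBG

Derivation:
Fragment 1: offset=8 data="Aj" -> buffer=????????Aj?????
Fragment 2: offset=4 data="wago" -> buffer=????wagoAj?????
Fragment 3: offset=10 data="sDj" -> buffer=????wagoAjsDj??
Fragment 4: offset=0 data="RubB" -> buffer=RubBwagoAjsDj??
Fragment 5: offset=13 data="BG" -> buffer=RubBwagoAjsDjBG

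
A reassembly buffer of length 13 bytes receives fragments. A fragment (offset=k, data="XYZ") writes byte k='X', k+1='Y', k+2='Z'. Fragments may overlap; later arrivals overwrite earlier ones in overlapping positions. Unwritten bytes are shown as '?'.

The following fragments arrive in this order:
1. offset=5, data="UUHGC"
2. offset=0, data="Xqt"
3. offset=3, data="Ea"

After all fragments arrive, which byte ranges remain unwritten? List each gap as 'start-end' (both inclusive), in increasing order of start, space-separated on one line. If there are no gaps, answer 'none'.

Fragment 1: offset=5 len=5
Fragment 2: offset=0 len=3
Fragment 3: offset=3 len=2
Gaps: 10-12

Answer: 10-12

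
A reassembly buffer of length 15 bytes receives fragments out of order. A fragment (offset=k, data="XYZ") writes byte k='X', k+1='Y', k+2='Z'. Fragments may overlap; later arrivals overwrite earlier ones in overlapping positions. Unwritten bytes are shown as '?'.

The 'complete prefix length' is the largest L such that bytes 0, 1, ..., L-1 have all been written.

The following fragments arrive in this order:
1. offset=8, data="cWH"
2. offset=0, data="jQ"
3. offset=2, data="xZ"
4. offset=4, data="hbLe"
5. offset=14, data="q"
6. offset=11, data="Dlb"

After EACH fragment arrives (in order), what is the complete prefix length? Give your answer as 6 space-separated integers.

Answer: 0 2 4 11 11 15

Derivation:
Fragment 1: offset=8 data="cWH" -> buffer=????????cWH???? -> prefix_len=0
Fragment 2: offset=0 data="jQ" -> buffer=jQ??????cWH???? -> prefix_len=2
Fragment 3: offset=2 data="xZ" -> buffer=jQxZ????cWH???? -> prefix_len=4
Fragment 4: offset=4 data="hbLe" -> buffer=jQxZhbLecWH???? -> prefix_len=11
Fragment 5: offset=14 data="q" -> buffer=jQxZhbLecWH???q -> prefix_len=11
Fragment 6: offset=11 data="Dlb" -> buffer=jQxZhbLecWHDlbq -> prefix_len=15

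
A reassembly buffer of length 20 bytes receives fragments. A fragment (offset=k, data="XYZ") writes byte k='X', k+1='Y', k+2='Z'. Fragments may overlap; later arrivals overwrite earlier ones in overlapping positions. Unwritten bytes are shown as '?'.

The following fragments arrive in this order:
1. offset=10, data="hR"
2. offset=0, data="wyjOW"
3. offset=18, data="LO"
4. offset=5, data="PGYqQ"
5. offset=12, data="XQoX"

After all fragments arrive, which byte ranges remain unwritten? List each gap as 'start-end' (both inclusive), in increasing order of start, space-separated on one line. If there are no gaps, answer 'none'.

Fragment 1: offset=10 len=2
Fragment 2: offset=0 len=5
Fragment 3: offset=18 len=2
Fragment 4: offset=5 len=5
Fragment 5: offset=12 len=4
Gaps: 16-17

Answer: 16-17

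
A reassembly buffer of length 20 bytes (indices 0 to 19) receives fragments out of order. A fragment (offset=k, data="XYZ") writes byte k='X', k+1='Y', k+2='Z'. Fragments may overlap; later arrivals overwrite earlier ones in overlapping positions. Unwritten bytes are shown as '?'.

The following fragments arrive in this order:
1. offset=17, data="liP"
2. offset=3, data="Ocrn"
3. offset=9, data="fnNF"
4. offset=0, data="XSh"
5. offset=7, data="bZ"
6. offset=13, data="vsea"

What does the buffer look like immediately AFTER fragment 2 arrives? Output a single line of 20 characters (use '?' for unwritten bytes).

Fragment 1: offset=17 data="liP" -> buffer=?????????????????liP
Fragment 2: offset=3 data="Ocrn" -> buffer=???Ocrn??????????liP

Answer: ???Ocrn??????????liP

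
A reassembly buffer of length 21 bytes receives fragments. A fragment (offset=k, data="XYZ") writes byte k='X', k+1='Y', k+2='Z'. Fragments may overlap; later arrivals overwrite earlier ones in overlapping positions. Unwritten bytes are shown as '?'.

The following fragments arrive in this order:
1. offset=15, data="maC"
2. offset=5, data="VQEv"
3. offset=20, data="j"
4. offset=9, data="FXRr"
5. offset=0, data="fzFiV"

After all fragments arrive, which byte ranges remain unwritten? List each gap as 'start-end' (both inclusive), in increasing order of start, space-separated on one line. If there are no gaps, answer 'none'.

Answer: 13-14 18-19

Derivation:
Fragment 1: offset=15 len=3
Fragment 2: offset=5 len=4
Fragment 3: offset=20 len=1
Fragment 4: offset=9 len=4
Fragment 5: offset=0 len=5
Gaps: 13-14 18-19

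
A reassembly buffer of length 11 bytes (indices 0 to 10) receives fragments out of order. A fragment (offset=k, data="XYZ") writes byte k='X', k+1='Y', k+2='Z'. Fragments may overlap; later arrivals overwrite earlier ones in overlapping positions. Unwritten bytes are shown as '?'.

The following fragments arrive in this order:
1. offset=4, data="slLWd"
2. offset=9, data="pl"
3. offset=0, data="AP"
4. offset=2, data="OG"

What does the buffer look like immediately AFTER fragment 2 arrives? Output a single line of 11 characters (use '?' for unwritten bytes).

Answer: ????slLWdpl

Derivation:
Fragment 1: offset=4 data="slLWd" -> buffer=????slLWd??
Fragment 2: offset=9 data="pl" -> buffer=????slLWdpl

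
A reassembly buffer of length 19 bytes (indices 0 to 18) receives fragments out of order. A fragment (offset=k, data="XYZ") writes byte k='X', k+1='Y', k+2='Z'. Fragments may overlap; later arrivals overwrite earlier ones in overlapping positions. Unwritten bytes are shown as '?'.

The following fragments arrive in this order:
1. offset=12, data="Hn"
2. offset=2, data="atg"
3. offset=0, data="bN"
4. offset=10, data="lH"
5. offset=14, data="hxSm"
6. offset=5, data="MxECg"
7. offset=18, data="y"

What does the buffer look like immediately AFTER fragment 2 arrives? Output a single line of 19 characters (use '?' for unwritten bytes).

Answer: ??atg???????Hn?????

Derivation:
Fragment 1: offset=12 data="Hn" -> buffer=????????????Hn?????
Fragment 2: offset=2 data="atg" -> buffer=??atg???????Hn?????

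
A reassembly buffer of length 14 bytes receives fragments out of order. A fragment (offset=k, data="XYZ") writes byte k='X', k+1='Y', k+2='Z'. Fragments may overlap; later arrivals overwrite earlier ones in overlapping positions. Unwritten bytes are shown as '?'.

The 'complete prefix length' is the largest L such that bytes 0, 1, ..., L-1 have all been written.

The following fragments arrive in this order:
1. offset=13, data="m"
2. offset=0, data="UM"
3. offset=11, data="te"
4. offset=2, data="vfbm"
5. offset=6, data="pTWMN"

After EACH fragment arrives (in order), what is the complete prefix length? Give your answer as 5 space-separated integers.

Fragment 1: offset=13 data="m" -> buffer=?????????????m -> prefix_len=0
Fragment 2: offset=0 data="UM" -> buffer=UM???????????m -> prefix_len=2
Fragment 3: offset=11 data="te" -> buffer=UM?????????tem -> prefix_len=2
Fragment 4: offset=2 data="vfbm" -> buffer=UMvfbm?????tem -> prefix_len=6
Fragment 5: offset=6 data="pTWMN" -> buffer=UMvfbmpTWMNtem -> prefix_len=14

Answer: 0 2 2 6 14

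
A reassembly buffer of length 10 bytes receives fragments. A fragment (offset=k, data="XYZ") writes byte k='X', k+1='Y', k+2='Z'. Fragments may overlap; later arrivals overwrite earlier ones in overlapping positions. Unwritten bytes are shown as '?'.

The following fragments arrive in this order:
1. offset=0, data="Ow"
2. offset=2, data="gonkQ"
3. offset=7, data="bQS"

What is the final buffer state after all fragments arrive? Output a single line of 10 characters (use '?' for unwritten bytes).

Answer: OwgonkQbQS

Derivation:
Fragment 1: offset=0 data="Ow" -> buffer=Ow????????
Fragment 2: offset=2 data="gonkQ" -> buffer=OwgonkQ???
Fragment 3: offset=7 data="bQS" -> buffer=OwgonkQbQS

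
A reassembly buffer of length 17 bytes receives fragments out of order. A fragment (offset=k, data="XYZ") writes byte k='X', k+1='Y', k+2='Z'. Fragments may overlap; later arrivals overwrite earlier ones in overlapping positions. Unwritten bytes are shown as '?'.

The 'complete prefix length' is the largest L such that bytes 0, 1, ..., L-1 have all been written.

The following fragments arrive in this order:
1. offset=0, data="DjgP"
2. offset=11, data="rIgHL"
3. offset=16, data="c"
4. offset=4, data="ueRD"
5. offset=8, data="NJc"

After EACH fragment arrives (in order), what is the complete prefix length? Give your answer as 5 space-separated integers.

Answer: 4 4 4 8 17

Derivation:
Fragment 1: offset=0 data="DjgP" -> buffer=DjgP????????????? -> prefix_len=4
Fragment 2: offset=11 data="rIgHL" -> buffer=DjgP???????rIgHL? -> prefix_len=4
Fragment 3: offset=16 data="c" -> buffer=DjgP???????rIgHLc -> prefix_len=4
Fragment 4: offset=4 data="ueRD" -> buffer=DjgPueRD???rIgHLc -> prefix_len=8
Fragment 5: offset=8 data="NJc" -> buffer=DjgPueRDNJcrIgHLc -> prefix_len=17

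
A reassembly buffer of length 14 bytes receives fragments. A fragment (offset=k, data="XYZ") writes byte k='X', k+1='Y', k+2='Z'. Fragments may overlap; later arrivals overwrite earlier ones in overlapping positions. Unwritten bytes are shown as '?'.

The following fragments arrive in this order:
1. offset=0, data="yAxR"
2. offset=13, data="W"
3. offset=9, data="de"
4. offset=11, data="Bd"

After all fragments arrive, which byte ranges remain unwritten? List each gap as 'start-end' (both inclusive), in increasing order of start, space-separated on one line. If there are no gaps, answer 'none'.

Fragment 1: offset=0 len=4
Fragment 2: offset=13 len=1
Fragment 3: offset=9 len=2
Fragment 4: offset=11 len=2
Gaps: 4-8

Answer: 4-8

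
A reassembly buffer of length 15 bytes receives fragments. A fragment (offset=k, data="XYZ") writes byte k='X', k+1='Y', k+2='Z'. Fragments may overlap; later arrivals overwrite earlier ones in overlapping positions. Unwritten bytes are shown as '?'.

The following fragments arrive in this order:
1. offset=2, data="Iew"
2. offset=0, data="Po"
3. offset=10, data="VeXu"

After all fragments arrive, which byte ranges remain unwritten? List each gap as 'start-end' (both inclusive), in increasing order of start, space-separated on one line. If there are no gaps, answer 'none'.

Fragment 1: offset=2 len=3
Fragment 2: offset=0 len=2
Fragment 3: offset=10 len=4
Gaps: 5-9 14-14

Answer: 5-9 14-14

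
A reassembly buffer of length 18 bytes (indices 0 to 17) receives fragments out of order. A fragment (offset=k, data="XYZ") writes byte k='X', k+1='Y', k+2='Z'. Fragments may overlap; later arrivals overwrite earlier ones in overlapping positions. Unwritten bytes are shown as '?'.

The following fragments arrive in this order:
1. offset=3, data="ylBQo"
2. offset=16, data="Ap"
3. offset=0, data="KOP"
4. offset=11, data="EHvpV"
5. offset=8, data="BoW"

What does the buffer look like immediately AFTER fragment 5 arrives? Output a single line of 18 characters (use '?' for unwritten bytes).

Answer: KOPylBQoBoWEHvpVAp

Derivation:
Fragment 1: offset=3 data="ylBQo" -> buffer=???ylBQo??????????
Fragment 2: offset=16 data="Ap" -> buffer=???ylBQo????????Ap
Fragment 3: offset=0 data="KOP" -> buffer=KOPylBQo????????Ap
Fragment 4: offset=11 data="EHvpV" -> buffer=KOPylBQo???EHvpVAp
Fragment 5: offset=8 data="BoW" -> buffer=KOPylBQoBoWEHvpVAp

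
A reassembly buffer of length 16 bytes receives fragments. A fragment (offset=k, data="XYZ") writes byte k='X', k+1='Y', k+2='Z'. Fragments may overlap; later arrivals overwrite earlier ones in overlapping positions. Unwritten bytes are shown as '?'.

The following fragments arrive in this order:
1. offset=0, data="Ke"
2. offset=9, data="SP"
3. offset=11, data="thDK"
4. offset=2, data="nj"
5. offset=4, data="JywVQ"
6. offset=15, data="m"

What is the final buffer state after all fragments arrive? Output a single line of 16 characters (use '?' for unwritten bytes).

Fragment 1: offset=0 data="Ke" -> buffer=Ke??????????????
Fragment 2: offset=9 data="SP" -> buffer=Ke???????SP?????
Fragment 3: offset=11 data="thDK" -> buffer=Ke???????SPthDK?
Fragment 4: offset=2 data="nj" -> buffer=Kenj?????SPthDK?
Fragment 5: offset=4 data="JywVQ" -> buffer=KenjJywVQSPthDK?
Fragment 6: offset=15 data="m" -> buffer=KenjJywVQSPthDKm

Answer: KenjJywVQSPthDKm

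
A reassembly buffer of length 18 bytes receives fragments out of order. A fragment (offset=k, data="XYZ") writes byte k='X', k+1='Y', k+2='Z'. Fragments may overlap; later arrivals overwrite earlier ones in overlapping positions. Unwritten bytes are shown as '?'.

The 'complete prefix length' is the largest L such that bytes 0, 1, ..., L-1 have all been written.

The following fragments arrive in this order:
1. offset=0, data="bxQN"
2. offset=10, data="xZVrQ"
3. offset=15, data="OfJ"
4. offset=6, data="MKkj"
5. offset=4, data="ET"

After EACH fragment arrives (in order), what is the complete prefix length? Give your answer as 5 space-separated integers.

Answer: 4 4 4 4 18

Derivation:
Fragment 1: offset=0 data="bxQN" -> buffer=bxQN?????????????? -> prefix_len=4
Fragment 2: offset=10 data="xZVrQ" -> buffer=bxQN??????xZVrQ??? -> prefix_len=4
Fragment 3: offset=15 data="OfJ" -> buffer=bxQN??????xZVrQOfJ -> prefix_len=4
Fragment 4: offset=6 data="MKkj" -> buffer=bxQN??MKkjxZVrQOfJ -> prefix_len=4
Fragment 5: offset=4 data="ET" -> buffer=bxQNETMKkjxZVrQOfJ -> prefix_len=18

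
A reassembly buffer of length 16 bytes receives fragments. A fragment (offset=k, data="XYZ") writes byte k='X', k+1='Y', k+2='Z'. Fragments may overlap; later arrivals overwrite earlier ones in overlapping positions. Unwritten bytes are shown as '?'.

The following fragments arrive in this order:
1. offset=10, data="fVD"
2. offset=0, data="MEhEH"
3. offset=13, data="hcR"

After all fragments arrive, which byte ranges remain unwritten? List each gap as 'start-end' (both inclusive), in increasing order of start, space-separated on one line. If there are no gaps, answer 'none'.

Answer: 5-9

Derivation:
Fragment 1: offset=10 len=3
Fragment 2: offset=0 len=5
Fragment 3: offset=13 len=3
Gaps: 5-9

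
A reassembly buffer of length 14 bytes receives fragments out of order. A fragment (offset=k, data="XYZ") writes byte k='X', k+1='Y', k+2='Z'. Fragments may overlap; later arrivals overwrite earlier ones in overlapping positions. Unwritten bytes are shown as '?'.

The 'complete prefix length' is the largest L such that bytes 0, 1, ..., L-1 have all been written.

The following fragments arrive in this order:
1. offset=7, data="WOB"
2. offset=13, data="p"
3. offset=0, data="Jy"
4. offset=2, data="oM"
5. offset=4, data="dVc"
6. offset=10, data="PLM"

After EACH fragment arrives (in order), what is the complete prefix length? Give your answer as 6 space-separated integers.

Fragment 1: offset=7 data="WOB" -> buffer=???????WOB???? -> prefix_len=0
Fragment 2: offset=13 data="p" -> buffer=???????WOB???p -> prefix_len=0
Fragment 3: offset=0 data="Jy" -> buffer=Jy?????WOB???p -> prefix_len=2
Fragment 4: offset=2 data="oM" -> buffer=JyoM???WOB???p -> prefix_len=4
Fragment 5: offset=4 data="dVc" -> buffer=JyoMdVcWOB???p -> prefix_len=10
Fragment 6: offset=10 data="PLM" -> buffer=JyoMdVcWOBPLMp -> prefix_len=14

Answer: 0 0 2 4 10 14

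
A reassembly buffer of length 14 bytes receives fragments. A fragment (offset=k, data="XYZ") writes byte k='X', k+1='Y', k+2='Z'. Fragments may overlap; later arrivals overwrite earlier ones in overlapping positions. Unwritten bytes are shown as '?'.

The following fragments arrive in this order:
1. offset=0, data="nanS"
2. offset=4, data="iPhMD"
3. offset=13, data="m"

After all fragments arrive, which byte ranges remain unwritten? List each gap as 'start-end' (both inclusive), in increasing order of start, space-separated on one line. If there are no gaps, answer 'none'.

Fragment 1: offset=0 len=4
Fragment 2: offset=4 len=5
Fragment 3: offset=13 len=1
Gaps: 9-12

Answer: 9-12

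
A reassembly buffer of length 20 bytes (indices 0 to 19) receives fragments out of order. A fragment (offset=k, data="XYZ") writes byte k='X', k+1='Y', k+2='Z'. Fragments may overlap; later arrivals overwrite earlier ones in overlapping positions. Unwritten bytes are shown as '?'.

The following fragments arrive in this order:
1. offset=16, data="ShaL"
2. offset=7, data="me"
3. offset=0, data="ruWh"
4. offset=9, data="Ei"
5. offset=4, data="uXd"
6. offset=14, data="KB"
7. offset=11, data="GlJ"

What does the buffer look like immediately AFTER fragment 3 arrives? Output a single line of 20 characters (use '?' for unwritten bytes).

Fragment 1: offset=16 data="ShaL" -> buffer=????????????????ShaL
Fragment 2: offset=7 data="me" -> buffer=???????me???????ShaL
Fragment 3: offset=0 data="ruWh" -> buffer=ruWh???me???????ShaL

Answer: ruWh???me???????ShaL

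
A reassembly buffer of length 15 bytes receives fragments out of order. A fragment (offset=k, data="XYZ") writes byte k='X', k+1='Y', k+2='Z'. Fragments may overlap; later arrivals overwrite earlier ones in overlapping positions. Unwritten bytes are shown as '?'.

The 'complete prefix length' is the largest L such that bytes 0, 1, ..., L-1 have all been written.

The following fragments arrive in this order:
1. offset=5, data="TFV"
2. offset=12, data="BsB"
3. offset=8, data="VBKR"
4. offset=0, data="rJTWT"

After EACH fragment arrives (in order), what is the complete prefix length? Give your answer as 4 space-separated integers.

Fragment 1: offset=5 data="TFV" -> buffer=?????TFV??????? -> prefix_len=0
Fragment 2: offset=12 data="BsB" -> buffer=?????TFV????BsB -> prefix_len=0
Fragment 3: offset=8 data="VBKR" -> buffer=?????TFVVBKRBsB -> prefix_len=0
Fragment 4: offset=0 data="rJTWT" -> buffer=rJTWTTFVVBKRBsB -> prefix_len=15

Answer: 0 0 0 15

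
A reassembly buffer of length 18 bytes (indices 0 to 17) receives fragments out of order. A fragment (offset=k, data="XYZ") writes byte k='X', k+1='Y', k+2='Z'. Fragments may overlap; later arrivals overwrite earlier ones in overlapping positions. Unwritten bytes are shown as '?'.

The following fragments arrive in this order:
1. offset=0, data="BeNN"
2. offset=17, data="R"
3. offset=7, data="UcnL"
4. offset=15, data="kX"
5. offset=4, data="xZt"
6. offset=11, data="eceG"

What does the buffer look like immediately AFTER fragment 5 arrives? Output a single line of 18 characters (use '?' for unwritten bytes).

Fragment 1: offset=0 data="BeNN" -> buffer=BeNN??????????????
Fragment 2: offset=17 data="R" -> buffer=BeNN?????????????R
Fragment 3: offset=7 data="UcnL" -> buffer=BeNN???UcnL??????R
Fragment 4: offset=15 data="kX" -> buffer=BeNN???UcnL????kXR
Fragment 5: offset=4 data="xZt" -> buffer=BeNNxZtUcnL????kXR

Answer: BeNNxZtUcnL????kXR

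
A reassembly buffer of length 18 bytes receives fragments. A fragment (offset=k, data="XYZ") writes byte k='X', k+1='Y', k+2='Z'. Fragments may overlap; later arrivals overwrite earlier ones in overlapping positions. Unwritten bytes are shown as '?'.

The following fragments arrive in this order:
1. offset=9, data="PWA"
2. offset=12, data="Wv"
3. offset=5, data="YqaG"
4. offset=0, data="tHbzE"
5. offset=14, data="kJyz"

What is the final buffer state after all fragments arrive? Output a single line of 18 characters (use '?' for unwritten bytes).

Fragment 1: offset=9 data="PWA" -> buffer=?????????PWA??????
Fragment 2: offset=12 data="Wv" -> buffer=?????????PWAWv????
Fragment 3: offset=5 data="YqaG" -> buffer=?????YqaGPWAWv????
Fragment 4: offset=0 data="tHbzE" -> buffer=tHbzEYqaGPWAWv????
Fragment 5: offset=14 data="kJyz" -> buffer=tHbzEYqaGPWAWvkJyz

Answer: tHbzEYqaGPWAWvkJyz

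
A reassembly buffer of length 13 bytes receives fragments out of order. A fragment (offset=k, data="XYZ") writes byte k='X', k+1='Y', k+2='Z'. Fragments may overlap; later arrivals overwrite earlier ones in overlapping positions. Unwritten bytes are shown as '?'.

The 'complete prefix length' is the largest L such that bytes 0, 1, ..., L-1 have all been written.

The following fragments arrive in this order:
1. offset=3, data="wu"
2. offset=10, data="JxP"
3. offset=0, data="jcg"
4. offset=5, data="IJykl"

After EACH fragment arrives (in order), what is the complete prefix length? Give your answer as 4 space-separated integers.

Fragment 1: offset=3 data="wu" -> buffer=???wu???????? -> prefix_len=0
Fragment 2: offset=10 data="JxP" -> buffer=???wu?????JxP -> prefix_len=0
Fragment 3: offset=0 data="jcg" -> buffer=jcgwu?????JxP -> prefix_len=5
Fragment 4: offset=5 data="IJykl" -> buffer=jcgwuIJyklJxP -> prefix_len=13

Answer: 0 0 5 13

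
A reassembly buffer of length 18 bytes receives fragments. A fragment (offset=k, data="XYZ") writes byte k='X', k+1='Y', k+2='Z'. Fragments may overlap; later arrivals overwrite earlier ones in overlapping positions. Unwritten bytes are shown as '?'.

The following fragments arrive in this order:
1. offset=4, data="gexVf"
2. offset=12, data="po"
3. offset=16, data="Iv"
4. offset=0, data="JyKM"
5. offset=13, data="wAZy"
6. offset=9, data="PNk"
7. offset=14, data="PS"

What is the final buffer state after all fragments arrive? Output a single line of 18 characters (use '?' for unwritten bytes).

Answer: JyKMgexVfPNkpwPSyv

Derivation:
Fragment 1: offset=4 data="gexVf" -> buffer=????gexVf?????????
Fragment 2: offset=12 data="po" -> buffer=????gexVf???po????
Fragment 3: offset=16 data="Iv" -> buffer=????gexVf???po??Iv
Fragment 4: offset=0 data="JyKM" -> buffer=JyKMgexVf???po??Iv
Fragment 5: offset=13 data="wAZy" -> buffer=JyKMgexVf???pwAZyv
Fragment 6: offset=9 data="PNk" -> buffer=JyKMgexVfPNkpwAZyv
Fragment 7: offset=14 data="PS" -> buffer=JyKMgexVfPNkpwPSyv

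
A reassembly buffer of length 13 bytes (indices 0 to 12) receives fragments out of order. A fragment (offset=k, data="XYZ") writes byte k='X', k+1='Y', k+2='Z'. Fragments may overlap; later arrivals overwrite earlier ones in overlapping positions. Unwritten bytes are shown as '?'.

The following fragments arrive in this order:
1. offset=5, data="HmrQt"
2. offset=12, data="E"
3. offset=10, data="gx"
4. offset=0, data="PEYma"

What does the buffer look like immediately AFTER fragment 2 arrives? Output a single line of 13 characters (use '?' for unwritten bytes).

Fragment 1: offset=5 data="HmrQt" -> buffer=?????HmrQt???
Fragment 2: offset=12 data="E" -> buffer=?????HmrQt??E

Answer: ?????HmrQt??E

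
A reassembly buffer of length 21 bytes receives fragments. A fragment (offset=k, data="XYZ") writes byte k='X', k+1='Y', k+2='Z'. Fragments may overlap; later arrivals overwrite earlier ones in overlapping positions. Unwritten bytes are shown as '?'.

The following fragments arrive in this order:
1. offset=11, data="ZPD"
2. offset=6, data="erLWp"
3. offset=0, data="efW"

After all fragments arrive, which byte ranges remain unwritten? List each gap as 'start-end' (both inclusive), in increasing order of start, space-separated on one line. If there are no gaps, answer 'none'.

Answer: 3-5 14-20

Derivation:
Fragment 1: offset=11 len=3
Fragment 2: offset=6 len=5
Fragment 3: offset=0 len=3
Gaps: 3-5 14-20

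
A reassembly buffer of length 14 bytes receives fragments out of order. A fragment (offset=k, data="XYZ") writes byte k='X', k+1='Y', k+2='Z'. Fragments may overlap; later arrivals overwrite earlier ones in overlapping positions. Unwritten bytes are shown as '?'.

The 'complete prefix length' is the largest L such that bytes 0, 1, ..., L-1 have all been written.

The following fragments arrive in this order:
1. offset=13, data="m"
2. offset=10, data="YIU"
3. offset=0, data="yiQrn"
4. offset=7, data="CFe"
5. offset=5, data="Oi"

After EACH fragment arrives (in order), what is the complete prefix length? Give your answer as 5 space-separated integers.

Fragment 1: offset=13 data="m" -> buffer=?????????????m -> prefix_len=0
Fragment 2: offset=10 data="YIU" -> buffer=??????????YIUm -> prefix_len=0
Fragment 3: offset=0 data="yiQrn" -> buffer=yiQrn?????YIUm -> prefix_len=5
Fragment 4: offset=7 data="CFe" -> buffer=yiQrn??CFeYIUm -> prefix_len=5
Fragment 5: offset=5 data="Oi" -> buffer=yiQrnOiCFeYIUm -> prefix_len=14

Answer: 0 0 5 5 14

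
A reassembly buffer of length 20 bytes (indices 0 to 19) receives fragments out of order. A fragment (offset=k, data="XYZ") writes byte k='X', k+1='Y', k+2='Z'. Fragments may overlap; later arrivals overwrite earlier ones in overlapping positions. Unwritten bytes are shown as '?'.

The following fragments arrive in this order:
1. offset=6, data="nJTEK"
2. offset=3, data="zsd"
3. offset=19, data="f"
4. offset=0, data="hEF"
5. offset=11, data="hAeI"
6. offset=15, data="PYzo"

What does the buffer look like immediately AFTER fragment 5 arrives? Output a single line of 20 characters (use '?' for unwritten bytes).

Answer: hEFzsdnJTEKhAeI????f

Derivation:
Fragment 1: offset=6 data="nJTEK" -> buffer=??????nJTEK?????????
Fragment 2: offset=3 data="zsd" -> buffer=???zsdnJTEK?????????
Fragment 3: offset=19 data="f" -> buffer=???zsdnJTEK????????f
Fragment 4: offset=0 data="hEF" -> buffer=hEFzsdnJTEK????????f
Fragment 5: offset=11 data="hAeI" -> buffer=hEFzsdnJTEKhAeI????f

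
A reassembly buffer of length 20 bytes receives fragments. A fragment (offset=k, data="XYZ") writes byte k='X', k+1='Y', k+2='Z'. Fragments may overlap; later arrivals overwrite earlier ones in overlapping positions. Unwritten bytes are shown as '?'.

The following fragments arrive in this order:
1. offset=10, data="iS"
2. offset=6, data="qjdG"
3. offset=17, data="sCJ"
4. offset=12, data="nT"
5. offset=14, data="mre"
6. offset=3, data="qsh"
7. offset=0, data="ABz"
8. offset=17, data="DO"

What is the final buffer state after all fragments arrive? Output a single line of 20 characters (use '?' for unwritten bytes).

Fragment 1: offset=10 data="iS" -> buffer=??????????iS????????
Fragment 2: offset=6 data="qjdG" -> buffer=??????qjdGiS????????
Fragment 3: offset=17 data="sCJ" -> buffer=??????qjdGiS?????sCJ
Fragment 4: offset=12 data="nT" -> buffer=??????qjdGiSnT???sCJ
Fragment 5: offset=14 data="mre" -> buffer=??????qjdGiSnTmresCJ
Fragment 6: offset=3 data="qsh" -> buffer=???qshqjdGiSnTmresCJ
Fragment 7: offset=0 data="ABz" -> buffer=ABzqshqjdGiSnTmresCJ
Fragment 8: offset=17 data="DO" -> buffer=ABzqshqjdGiSnTmreDOJ

Answer: ABzqshqjdGiSnTmreDOJ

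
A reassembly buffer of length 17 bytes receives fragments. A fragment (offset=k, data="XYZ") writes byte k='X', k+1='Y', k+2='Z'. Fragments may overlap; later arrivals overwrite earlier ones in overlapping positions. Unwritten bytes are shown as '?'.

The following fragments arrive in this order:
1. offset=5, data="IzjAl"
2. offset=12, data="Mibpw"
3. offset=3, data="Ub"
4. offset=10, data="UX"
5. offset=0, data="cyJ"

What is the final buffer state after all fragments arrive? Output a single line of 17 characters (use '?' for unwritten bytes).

Answer: cyJUbIzjAlUXMibpw

Derivation:
Fragment 1: offset=5 data="IzjAl" -> buffer=?????IzjAl???????
Fragment 2: offset=12 data="Mibpw" -> buffer=?????IzjAl??Mibpw
Fragment 3: offset=3 data="Ub" -> buffer=???UbIzjAl??Mibpw
Fragment 4: offset=10 data="UX" -> buffer=???UbIzjAlUXMibpw
Fragment 5: offset=0 data="cyJ" -> buffer=cyJUbIzjAlUXMibpw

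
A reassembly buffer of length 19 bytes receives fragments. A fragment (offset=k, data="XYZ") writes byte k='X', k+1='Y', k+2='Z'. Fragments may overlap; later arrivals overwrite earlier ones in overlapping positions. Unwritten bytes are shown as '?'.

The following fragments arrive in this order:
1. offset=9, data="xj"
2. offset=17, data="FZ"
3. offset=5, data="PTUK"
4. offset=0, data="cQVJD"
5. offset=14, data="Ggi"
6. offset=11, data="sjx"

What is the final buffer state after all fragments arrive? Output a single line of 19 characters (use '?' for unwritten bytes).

Fragment 1: offset=9 data="xj" -> buffer=?????????xj????????
Fragment 2: offset=17 data="FZ" -> buffer=?????????xj??????FZ
Fragment 3: offset=5 data="PTUK" -> buffer=?????PTUKxj??????FZ
Fragment 4: offset=0 data="cQVJD" -> buffer=cQVJDPTUKxj??????FZ
Fragment 5: offset=14 data="Ggi" -> buffer=cQVJDPTUKxj???GgiFZ
Fragment 6: offset=11 data="sjx" -> buffer=cQVJDPTUKxjsjxGgiFZ

Answer: cQVJDPTUKxjsjxGgiFZ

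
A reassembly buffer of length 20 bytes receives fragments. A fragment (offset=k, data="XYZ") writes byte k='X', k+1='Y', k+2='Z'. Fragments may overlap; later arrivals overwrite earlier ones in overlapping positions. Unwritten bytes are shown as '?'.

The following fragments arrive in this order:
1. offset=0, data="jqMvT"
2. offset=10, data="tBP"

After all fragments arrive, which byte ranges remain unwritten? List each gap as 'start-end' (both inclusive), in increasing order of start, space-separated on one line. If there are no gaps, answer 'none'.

Fragment 1: offset=0 len=5
Fragment 2: offset=10 len=3
Gaps: 5-9 13-19

Answer: 5-9 13-19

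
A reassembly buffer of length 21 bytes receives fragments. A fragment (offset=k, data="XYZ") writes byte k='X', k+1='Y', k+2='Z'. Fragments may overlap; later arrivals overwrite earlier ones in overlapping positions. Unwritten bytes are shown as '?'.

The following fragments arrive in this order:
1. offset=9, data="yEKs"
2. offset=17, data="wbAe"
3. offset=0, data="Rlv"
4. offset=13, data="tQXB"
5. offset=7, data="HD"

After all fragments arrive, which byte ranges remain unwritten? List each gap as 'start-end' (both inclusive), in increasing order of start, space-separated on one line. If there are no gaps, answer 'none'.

Answer: 3-6

Derivation:
Fragment 1: offset=9 len=4
Fragment 2: offset=17 len=4
Fragment 3: offset=0 len=3
Fragment 4: offset=13 len=4
Fragment 5: offset=7 len=2
Gaps: 3-6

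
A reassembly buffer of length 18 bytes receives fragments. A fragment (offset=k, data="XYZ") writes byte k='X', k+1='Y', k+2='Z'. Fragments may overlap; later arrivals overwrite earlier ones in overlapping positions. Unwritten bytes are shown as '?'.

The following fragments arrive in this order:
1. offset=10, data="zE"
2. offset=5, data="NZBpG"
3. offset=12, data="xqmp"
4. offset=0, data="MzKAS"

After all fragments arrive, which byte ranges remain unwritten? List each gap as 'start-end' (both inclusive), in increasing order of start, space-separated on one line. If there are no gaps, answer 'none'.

Answer: 16-17

Derivation:
Fragment 1: offset=10 len=2
Fragment 2: offset=5 len=5
Fragment 3: offset=12 len=4
Fragment 4: offset=0 len=5
Gaps: 16-17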